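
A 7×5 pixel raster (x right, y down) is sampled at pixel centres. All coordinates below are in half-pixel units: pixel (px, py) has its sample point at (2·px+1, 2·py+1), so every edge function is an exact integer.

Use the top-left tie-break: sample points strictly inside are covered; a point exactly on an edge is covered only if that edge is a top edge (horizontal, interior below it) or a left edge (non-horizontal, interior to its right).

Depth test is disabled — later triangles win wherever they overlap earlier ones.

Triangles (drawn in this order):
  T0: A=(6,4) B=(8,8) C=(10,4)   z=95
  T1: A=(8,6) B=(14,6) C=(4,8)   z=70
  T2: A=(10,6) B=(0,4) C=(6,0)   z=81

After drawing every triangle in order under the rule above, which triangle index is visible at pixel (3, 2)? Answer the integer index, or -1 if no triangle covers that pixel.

T0:
  2·area = 16  (B↔C swapped to make it positive)
  edge (6, 4)→(10, 4): d=(4,0) top-left  bias=+0
  edge (10, 4)→(8, 8): d=(-2,4) right/bottom  bias=-1
  edge (8, 8)→(6, 4): d=(-2,-4) top-left  bias=+0
    (3,2)@(7, 5): e=[4,10,2] → X
    (4,2)@(9, 5): e=[4,2,10] → X
    (5,2)@(11, 5): e=[4,-6,18] → .
    (3,3)@(7, 7): e=[12,6,-2] → .
    (4,3)@(9, 7): e=[12,-2,6] → .
  covered (2 px):
    . . . . . . .
    . . . . . . .
    . . . X X . .
    . . . . . . .
    . . . . . . .
T1:
  2·area = 12
  edge (8, 6)→(14, 6): d=(6,0) top-left  bias=+0
  edge (14, 6)→(4, 8): d=(-10,2) right/bottom  bias=-1
  edge (4, 8)→(8, 6): d=(4,-2) top-left  bias=+0
    (3,3)@(7, 7): e=[6,4,2] → X
    (4,3)@(9, 7): e=[6,0,6] → .  [on edge]
    (3,4)@(7, 9): e=[18,-16,10] → .
  covered (1 px):
    . . . . . . .
    . . . . . . .
    . . . . . . .
    . . . X . . .
    . . . . . . .
T2:
  2·area = 52
  edge (10, 6)→(0, 4): d=(-10,-2) top-left  bias=+0
  edge (0, 4)→(6, 0): d=(6,-4) top-left  bias=+0
  edge (6, 0)→(10, 6): d=(4,6) right/bottom  bias=-1
    (2,0)@(5, 1): e=[40,2,10] → X
    (3,0)@(7, 1): e=[44,10,-2] → .
    (1,1)@(3, 3): e=[16,6,30] → X
    (3,1)@(7, 3): e=[24,22,6] → X
    (4,1)@(9, 3): e=[28,30,-6] → .
    (1,2)@(3, 5): e=[-4,18,38] → .
    (2,2)@(5, 5): e=[0,26,26] → X  [on edge]
    (4,2)@(9, 5): e=[8,42,2] → X
    (5,2)@(11, 5): e=[12,50,-10] → .
    (2,3)@(5, 7): e=[-20,38,34] → .
    (3,3)@(7, 7): e=[-16,46,22] → .
    (4,3)@(9, 7): e=[-12,54,10] → .
  covered (7 px):
    . . X . . . .
    . X X X . . .
    . . X X X . .
    . . . . . . .
    . . . . . . .

Z-buffer (winner per pixel, '.' = empty):
  . . 2 . . . .
  . 2 2 2 . . .
  . . 2 2 2 . .
  . . . 1 . . .
  . . . . . . .

Answer: 2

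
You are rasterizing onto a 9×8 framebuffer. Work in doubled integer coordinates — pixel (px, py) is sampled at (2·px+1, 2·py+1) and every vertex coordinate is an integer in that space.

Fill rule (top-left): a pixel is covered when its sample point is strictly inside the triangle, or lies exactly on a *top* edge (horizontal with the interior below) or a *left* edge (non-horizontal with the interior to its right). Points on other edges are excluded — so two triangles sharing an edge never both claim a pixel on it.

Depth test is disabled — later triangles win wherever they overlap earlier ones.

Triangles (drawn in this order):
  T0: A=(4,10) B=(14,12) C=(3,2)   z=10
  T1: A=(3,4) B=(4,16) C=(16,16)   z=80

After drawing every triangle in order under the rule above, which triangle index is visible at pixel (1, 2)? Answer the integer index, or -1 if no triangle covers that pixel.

T0:
  2·area = 78  (B↔C swapped to make it positive)
  edge (4, 10)→(3, 2): d=(-1,-8) top-left  bias=+0
  edge (3, 2)→(14, 12): d=(11,10) right/bottom  bias=-1
  edge (14, 12)→(4, 10): d=(-10,-2) top-left  bias=+0
    (2,2)@(5, 5): e=[13,13,52] → X
    (3,2)@(7, 5): e=[29,-7,56] → .
    (2,3)@(5, 7): e=[11,35,32] → X
    (3,3)@(7, 7): e=[27,15,36] → X
    (4,3)@(9, 7): e=[43,-5,40] → .
    (2,4)@(5, 9): e=[9,57,12] → X
    (4,4)@(9, 9): e=[41,17,20] → X
    (5,4)@(11, 9): e=[57,-3,24] → .
    (2,5)@(5, 11): e=[7,79,-8] → .
    (3,5)@(7, 11): e=[23,59,-4] → .
    (4,5)@(9, 11): e=[39,39,0] → X  [on edge]
    (5,5)@(11, 11): e=[55,19,4] → X
  covered (8 px):
    . . . . . . . . .
    . . . . . . . . .
    . . X . . . . . .
    . . X X . . . . .
    . . X X X . . . .
    . . . . X X . . .
    . . . . . . . . .
    . . . . . . . . .
T1:
  2·area = 144  (B↔C swapped to make it positive)
  edge (3, 4)→(16, 16): d=(13,12) right/bottom  bias=-1
  edge (16, 16)→(4, 16): d=(-12,0) right/bottom  bias=-1
  edge (4, 16)→(3, 4): d=(-1,-12) top-left  bias=+0
    (2,3)@(5, 7): e=[15,108,21] → X
    (3,3)@(7, 7): e=[-9,108,45] → .
    (2,4)@(5, 9): e=[41,84,19] → X
    (3,4)@(7, 9): e=[17,84,43] → X
    (4,4)@(9, 9): e=[-7,84,67] → .
    (2,5)@(5, 11): e=[67,60,17] → X
    (4,5)@(9, 11): e=[19,60,65] → X
    (5,5)@(11, 11): e=[-5,60,89] → .
    (2,6)@(5, 13): e=[93,36,15] → X
    (5,6)@(11, 13): e=[21,36,87] → X
    (6,6)@(13, 13): e=[-3,36,111] → .
    (2,7)@(5, 15): e=[119,12,13] → X
  covered (15 px):
    . . . . . . . . .
    . . . . . . . . .
    . . . . . . . . .
    . . X . . . . . .
    . . X X . . . . .
    . . X X X . . . .
    . . X X X X . . .
    . . X X X X X . .

Z-buffer (winner per pixel, '.' = empty):
  . . . . . . . . .
  . . . . . . . . .
  . . 0 . . . . . .
  . . 1 0 . . . . .
  . . 1 1 0 . . . .
  . . 1 1 1 0 . . .
  . . 1 1 1 1 . . .
  . . 1 1 1 1 1 . .

Result: -1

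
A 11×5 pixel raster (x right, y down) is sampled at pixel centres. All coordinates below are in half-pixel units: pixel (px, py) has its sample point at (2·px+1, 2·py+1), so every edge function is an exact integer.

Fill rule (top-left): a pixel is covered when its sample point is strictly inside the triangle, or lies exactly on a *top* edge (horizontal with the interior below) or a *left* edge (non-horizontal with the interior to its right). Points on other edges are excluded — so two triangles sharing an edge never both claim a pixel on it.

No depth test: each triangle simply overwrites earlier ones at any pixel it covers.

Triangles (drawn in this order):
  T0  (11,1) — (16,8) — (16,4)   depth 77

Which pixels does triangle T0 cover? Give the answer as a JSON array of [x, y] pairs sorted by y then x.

T0:
  2·area = 20  (B↔C swapped to make it positive)
  edge (11, 1)→(16, 4): d=(5,3) right/bottom  bias=-1
  edge (16, 4)→(16, 8): d=(0,4) right/bottom  bias=-1
  edge (16, 8)→(11, 1): d=(-5,-7) top-left  bias=+0
    (5,0)@(11, 1): e=[0,20,0] → ·  [on edge]
    (6,1)@(13, 3): e=[4,12,4] → █
    (7,1)@(15, 3): e=[-2,4,18] → ·
    (6,2)@(13, 5): e=[14,12,-6] → ·
    (7,2)@(15, 5): e=[8,4,8] → █
    (8,2)@(17, 5): e=[2,-4,22] → ·
    (7,3)@(15, 7): e=[18,4,-2] → ·
    (10,3)@(21, 7): e=[0,-20,40] → ·  [on edge]
  covered (2 px):
    · · · · · · · · · · ·
    · · · · · · █ · · · ·
    · · · · · · · █ · · ·
    · · · · · · · · · · ·
    · · · · · · · · · · ·

Answer: [[6,1],[7,2]]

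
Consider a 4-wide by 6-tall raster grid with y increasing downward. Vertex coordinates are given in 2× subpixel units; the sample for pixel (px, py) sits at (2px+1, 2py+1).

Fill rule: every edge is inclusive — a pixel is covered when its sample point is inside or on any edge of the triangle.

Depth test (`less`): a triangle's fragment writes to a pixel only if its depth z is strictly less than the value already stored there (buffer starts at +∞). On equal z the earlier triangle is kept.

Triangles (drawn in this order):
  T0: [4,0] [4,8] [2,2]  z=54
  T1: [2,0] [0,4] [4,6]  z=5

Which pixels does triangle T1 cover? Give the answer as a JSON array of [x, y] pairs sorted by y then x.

T0:
  2·area = 16
  edge (4, 0)→(4, 8): d=(0,8) inclusive
  edge (4, 8)→(2, 2): d=(-2,-6) inclusive
  edge (2, 2)→(4, 0): d=(2,-2) inclusive
    (1,0)@(3, 1): e=[8,8,0] → █  [on edge]
    (2,0)@(5, 1): e=[-8,20,4] → ·
    (0,1)@(1, 3): e=[24,-8,0] → ·  [on edge]
    (1,1)@(3, 3): e=[8,4,4] → █
    (2,1)@(5, 3): e=[-8,16,8] → ·
    (1,2)@(3, 5): e=[8,0,8] → █  [on edge]
    (2,2)@(5, 5): e=[-8,12,12] → ·
    (1,3)@(3, 7): e=[8,-4,12] → ·
    (2,5)@(5, 11): e=[-8,0,24] → ·  [on edge]
  covered (3 px):
    · █ · ·
    · █ · ·
    · █ · ·
    · · · ·
    · · · ·
    · · · ·
T1:
  2·area = 20  (B↔C swapped to make it positive)
  edge (2, 0)→(4, 6): d=(2,6) inclusive
  edge (4, 6)→(0, 4): d=(-4,-2) inclusive
  edge (0, 4)→(2, 0): d=(2,-4) inclusive
    (0,1)@(1, 3): e=[12,6,2] → █
    (1,1)@(3, 3): e=[0,10,10] → █  [on edge]
    (2,1)@(5, 3): e=[-12,14,18] → ·
    (0,2)@(1, 5): e=[16,-2,6] → ·
    (1,2)@(3, 5): e=[4,2,14] → █
    (2,2)@(5, 5): e=[-8,6,22] → ·
    (1,3)@(3, 7): e=[8,-6,18] → ·
    (2,4)@(5, 9): e=[0,-10,30] → ·  [on edge]
  covered (3 px):
    · · · ·
    █ █ · ·
    · █ · ·
    · · · ·
    · · · ·
    · · · ·

Answer: [[0,1],[1,1],[1,2]]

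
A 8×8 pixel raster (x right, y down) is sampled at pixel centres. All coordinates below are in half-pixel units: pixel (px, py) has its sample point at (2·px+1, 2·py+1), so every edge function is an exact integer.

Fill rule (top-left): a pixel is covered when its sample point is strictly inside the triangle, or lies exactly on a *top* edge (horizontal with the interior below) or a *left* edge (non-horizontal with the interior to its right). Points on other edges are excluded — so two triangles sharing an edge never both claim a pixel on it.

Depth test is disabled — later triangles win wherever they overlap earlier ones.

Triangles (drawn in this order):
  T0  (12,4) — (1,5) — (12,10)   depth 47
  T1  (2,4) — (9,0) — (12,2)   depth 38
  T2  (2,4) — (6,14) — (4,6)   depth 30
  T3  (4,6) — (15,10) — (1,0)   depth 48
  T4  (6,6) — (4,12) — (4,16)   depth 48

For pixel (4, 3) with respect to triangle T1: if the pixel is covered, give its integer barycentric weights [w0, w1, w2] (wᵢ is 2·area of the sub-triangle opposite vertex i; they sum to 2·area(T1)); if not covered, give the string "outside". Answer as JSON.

T0:
  2·area = 66  (B↔C swapped to make it positive)
  edge (12, 4)→(12, 10): d=(0,6) right/bottom  bias=-1
  edge (12, 10)→(1, 5): d=(-11,-5) top-left  bias=+0
  edge (1, 5)→(12, 4): d=(11,-1) top-left  bias=+0
    (0,2)@(1, 5): e=[66,0,0] → #  [on edge]
    (1,2)@(3, 5): e=[54,10,2] → #
    (2,2)@(5, 5): e=[42,20,4] → #
    (3,2)@(7, 5): e=[30,30,6] → #
    (4,2)@(9, 5): e=[18,40,8] → #
    (5,2)@(11, 5): e=[6,50,10] → #
    (6,2)@(13, 5): e=[-6,60,12] → ·
    (0,3)@(1, 7): e=[66,-22,22] → ·
    (1,3)@(3, 7): e=[54,-12,24] → ·
    (2,3)@(5, 7): e=[42,-2,26] → ·
    (3,3)@(7, 7): e=[30,8,28] → #
    (6,3)@(13, 7): e=[-6,38,34] → ·
  covered (10 px):
    · · · · · · · ·
    · · · · · · · ·
    # # # # # # · ·
    · · · # # # · ·
    · · · · · # · ·
    · · · · · · · ·
    · · · · · · · ·
    · · · · · · · ·
T1:
  2·area = 26
  edge (2, 4)→(9, 0): d=(7,-4) top-left  bias=+0
  edge (9, 0)→(12, 2): d=(3,2) right/bottom  bias=-1
  edge (12, 2)→(2, 4): d=(-10,2) right/bottom  bias=-1
    (4,0)@(9, 1): e=[7,3,16] → #
    (5,0)@(11, 1): e=[15,-1,12] → ·
    (2,1)@(5, 3): e=[5,17,4] → #
    (3,1)@(7, 3): e=[13,13,0] → ·  [on edge]
    (4,1)@(9, 3): e=[21,9,-4] → ·
    (2,2)@(5, 5): e=[19,23,-16] → ·
  covered (2 px):
    · · · · # · · ·
    · · # · · · · ·
    · · · · · · · ·
    · · · · · · · ·
    · · · · · · · ·
    · · · · · · · ·
    · · · · · · · ·
    · · · · · · · ·
T2:
  2·area = 12  (B↔C swapped to make it positive)
  edge (2, 4)→(4, 6): d=(2,2) right/bottom  bias=-1
  edge (4, 6)→(6, 14): d=(2,8) right/bottom  bias=-1
  edge (6, 14)→(2, 4): d=(-4,-10) top-left  bias=+0
    (0,1)@(1, 3): e=[0,18,-6] → ·  [on edge]
    (1,2)@(3, 5): e=[0,6,6] → ·  [on edge]
    (2,3)@(5, 7): e=[0,-6,18] → ·  [on edge]
    (3,4)@(7, 9): e=[0,-18,30] → ·  [on edge]
    (2,5)@(5, 11): e=[8,2,2] → #
    (3,5)@(7, 11): e=[4,-14,22] → ·
    (4,5)@(9, 11): e=[0,-30,42] → ·  [on edge]
    (2,6)@(5, 13): e=[12,6,-6] → ·
    (5,6)@(11, 13): e=[0,-42,54] → ·  [on edge]
    (6,7)@(13, 15): e=[0,-54,66] → ·  [on edge]
  covered (1 px):
    · · · · · · · ·
    · · · · · · · ·
    · · · · · · · ·
    · · · · · · · ·
    · · · · · · · ·
    · · # · · · · ·
    · · · · · · · ·
    · · · · · · · ·
T3:
  2·area = 54  (B↔C swapped to make it positive)
  edge (4, 6)→(1, 0): d=(-3,-6) top-left  bias=+0
  edge (1, 0)→(15, 10): d=(14,10) right/bottom  bias=-1
  edge (15, 10)→(4, 6): d=(-11,-4) top-left  bias=+0
    (1,1)@(3, 3): e=[3,22,29] → #
    (2,1)@(5, 3): e=[15,2,37] → #
    (3,1)@(7, 3): e=[27,-18,45] → ·
    (1,2)@(3, 5): e=[-3,50,7] → ·
    (2,2)@(5, 5): e=[9,30,15] → #
    (3,2)@(7, 5): e=[21,10,23] → #
    (4,2)@(9, 5): e=[33,-10,31] → ·
    (2,3)@(5, 7): e=[3,58,-7] → ·
    (3,3)@(7, 7): e=[15,38,1] → #
    (4,3)@(9, 7): e=[27,18,9] → #
    (5,3)@(11, 7): e=[39,-2,17] → ·
    (3,4)@(7, 9): e=[9,66,-21] → ·
  covered (7 px):
    · · · · · · · ·
    · # # · · · · ·
    · · # # · · · ·
    · · · # # · · ·
    · · · · · · # ·
    · · · · · · · ·
    · · · · · · · ·
    · · · · · · · ·
T4:
  2·area = 8  (B↔C swapped to make it positive)
  edge (6, 6)→(4, 16): d=(-2,10) right/bottom  bias=-1
  edge (4, 16)→(4, 12): d=(0,-4) top-left  bias=+0
  edge (4, 12)→(6, 6): d=(2,-6) top-left  bias=+0
    (3,0)@(7, 1): e=[0,12,-4] → ·  [on edge]
    (3,1)@(7, 3): e=[-4,12,0] → ·  [on edge]
    (2,4)@(5, 9): e=[4,4,0] → #  [on edge]
    (3,4)@(7, 9): e=[-16,12,12] → ·
    (2,5)@(5, 11): e=[0,4,4] → ·  [on edge]
    (1,7)@(3, 15): e=[12,-4,0] → ·  [on edge]
  covered (1 px):
    · · · · · · · ·
    · · · · · · · ·
    · · · · · · · ·
    · · · · · · · ·
    · · # · · · · ·
    · · · · · · · ·
    · · · · · · · ·
    · · · · · · · ·

Result: "outside"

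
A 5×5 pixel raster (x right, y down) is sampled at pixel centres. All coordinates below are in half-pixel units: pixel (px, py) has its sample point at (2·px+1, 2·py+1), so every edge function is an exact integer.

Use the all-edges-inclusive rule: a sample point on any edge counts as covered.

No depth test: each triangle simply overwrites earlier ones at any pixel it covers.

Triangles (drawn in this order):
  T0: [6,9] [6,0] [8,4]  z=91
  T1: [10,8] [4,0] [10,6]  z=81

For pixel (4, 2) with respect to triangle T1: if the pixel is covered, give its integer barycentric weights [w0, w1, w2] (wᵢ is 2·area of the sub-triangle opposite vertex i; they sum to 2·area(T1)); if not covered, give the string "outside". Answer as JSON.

T0:
  2·area = 18
  edge (6, 9)→(6, 0): d=(0,-9) inclusive
  edge (6, 0)→(8, 4): d=(2,4) inclusive
  edge (8, 4)→(6, 9): d=(-2,5) inclusive
    (3,1)@(7, 3): e=[9,2,7] → █
    (4,1)@(9, 3): e=[27,-6,-3] → ·
    (3,2)@(7, 5): e=[9,6,3] → █
    (4,2)@(9, 5): e=[27,-2,-7] → ·
    (3,3)@(7, 7): e=[9,10,-1] → ·
  covered (2 px):
    · · · · ·
    · · · █ ·
    · · · █ ·
    · · · · ·
    · · · · ·
T1:
  2·area = 12
  edge (10, 8)→(4, 0): d=(-6,-8) inclusive
  edge (4, 0)→(10, 6): d=(6,6) inclusive
  edge (10, 6)→(10, 8): d=(0,2) inclusive
    (2,0)@(5, 1): e=[2,0,10] → █  [on edge]
    (3,0)@(7, 1): e=[18,-12,6] → ·
    (2,1)@(5, 3): e=[-10,12,10] → ·
    (3,1)@(7, 3): e=[6,0,6] → █  [on edge]
    (4,1)@(9, 3): e=[22,-12,2] → ·
    (3,2)@(7, 5): e=[-6,12,6] → ·
    (4,2)@(9, 5): e=[10,0,2] → █  [on edge]
    (4,3)@(9, 7): e=[-2,12,2] → ·
  covered (3 px):
    · · █ · ·
    · · · █ ·
    · · · · █
    · · · · ·
    · · · · ·

Final: [0,2,10]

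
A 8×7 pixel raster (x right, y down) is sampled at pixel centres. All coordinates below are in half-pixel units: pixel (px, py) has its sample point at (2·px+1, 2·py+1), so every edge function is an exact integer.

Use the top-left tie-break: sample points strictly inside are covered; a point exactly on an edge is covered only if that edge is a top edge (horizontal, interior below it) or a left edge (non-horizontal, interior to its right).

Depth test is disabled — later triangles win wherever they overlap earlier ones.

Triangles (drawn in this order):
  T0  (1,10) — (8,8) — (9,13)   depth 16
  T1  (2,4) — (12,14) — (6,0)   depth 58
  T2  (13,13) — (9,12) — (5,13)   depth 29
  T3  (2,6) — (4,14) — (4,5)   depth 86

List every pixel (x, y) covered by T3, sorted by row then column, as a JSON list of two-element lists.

T0:
  2·area = 37
  edge (1, 10)→(8, 8): d=(7,-2) top-left  bias=+0
  edge (8, 8)→(9, 13): d=(1,5) right/bottom  bias=-1
  edge (9, 13)→(1, 10): d=(-8,-3) top-left  bias=+0
    (3,1)@(7, 3): e=[-37,0,74] → .  [on edge]
    (2,4)@(5, 9): e=[1,16,20] → X
    (3,4)@(7, 9): e=[5,6,26] → X
    (4,4)@(9, 9): e=[9,-4,32] → .
    (2,5)@(5, 11): e=[15,18,4] → X
    (4,5)@(9, 11): e=[23,-2,16] → .
    (2,6)@(5, 13): e=[29,20,-12] → .
    (3,6)@(7, 13): e=[33,10,-6] → .
    (4,6)@(9, 13): e=[37,0,0] → .  [on edge]
  covered (4 px):
    . . . . . . . .
    . . . . . . . .
    . . . . . . . .
    . . . . . . . .
    . . X X . . . .
    . . X X . . . .
    . . . . . . . .
T1:
  2·area = 80  (B↔C swapped to make it positive)
  edge (2, 4)→(6, 0): d=(4,-4) top-left  bias=+0
  edge (6, 0)→(12, 14): d=(6,14) right/bottom  bias=-1
  edge (12, 14)→(2, 4): d=(-10,-10) top-left  bias=+0
    (2,0)@(5, 1): e=[0,20,60] → X  [on edge]
    (3,0)@(7, 1): e=[8,-8,80] → .
    (0,1)@(1, 3): e=[-8,88,0] → .  [on edge]
    (1,1)@(3, 3): e=[0,60,20] → X  [on edge]
    (3,1)@(7, 3): e=[16,4,60] → X
    (4,1)@(9, 3): e=[24,-24,80] → .
    (0,2)@(1, 5): e=[0,100,-20] → .  [on edge]
    (1,2)@(3, 5): e=[8,72,0] → X  [on edge]
    (4,2)@(9, 5): e=[32,-12,60] → .
    (1,3)@(3, 7): e=[16,84,-20] → .
    (2,3)@(5, 7): e=[24,56,0] → X  [on edge]
    (4,3)@(9, 7): e=[40,0,40] → .  [on edge]
    (3,4)@(7, 9): e=[40,40,0] → X  [on edge]
    (4,5)@(9, 11): e=[56,24,0] → X  [on edge]
    (5,6)@(11, 13): e=[72,8,0] → X  [on edge]
  covered (13 px):
    . . X . . . . .
    . X X X . . . .
    . X X X . . . .
    . . X X . . . .
    . . . X X . . .
    . . . . X . . .
    . . . . . X . .
T2:
  2·area = 8  (B↔C swapped to make it positive)
  edge (13, 13)→(5, 13): d=(-8,0) right/bottom  bias=-1
  edge (5, 13)→(9, 12): d=(4,-1) top-left  bias=+0
  edge (9, 12)→(13, 13): d=(4,1) right/bottom  bias=-1
    (2,5)@(5, 11): e=[16,-8,0] → .  [on edge]
    (6,5)@(13, 11): e=[16,0,-8] → .  [on edge]
    (0,6)@(1, 13): e=[0,-4,12] → .  [on edge]
    (1,6)@(3, 13): e=[0,-2,10] → .  [on edge]
    (2,6)@(5, 13): e=[0,0,8] → .  [on edge]
    (3,6)@(7, 13): e=[0,2,6] → .  [on edge]
    (4,6)@(9, 13): e=[0,4,4] → .  [on edge]
    (5,6)@(11, 13): e=[0,6,2] → .  [on edge]
    (6,6)@(13, 13): e=[0,8,0] → .  [on edge]
    (7,6)@(15, 13): e=[0,10,-2] → .  [on edge]
  covered (0 px):
    . . . . . . . .
    . . . . . . . .
    . . . . . . . .
    . . . . . . . .
    . . . . . . . .
    . . . . . . . .
    . . . . . . . .
T3:
  2·area = 18  (B↔C swapped to make it positive)
  edge (2, 6)→(4, 5): d=(2,-1) top-left  bias=+0
  edge (4, 5)→(4, 14): d=(0,9) right/bottom  bias=-1
  edge (4, 14)→(2, 6): d=(-2,-8) top-left  bias=+0
    (1,3)@(3, 7): e=[3,9,6] → X
    (2,3)@(5, 7): e=[5,-9,22] → .
    (1,4)@(3, 9): e=[7,9,2] → X
    (2,4)@(5, 9): e=[9,-9,18] → .
    (1,5)@(3, 11): e=[11,9,-2] → .
  covered (2 px):
    . . . . . . . .
    . . . . . . . .
    . . . . . . . .
    . X . . . . . .
    . X . . . . . .
    . . . . . . . .
    . . . . . . . .

Answer: [[1,3],[1,4]]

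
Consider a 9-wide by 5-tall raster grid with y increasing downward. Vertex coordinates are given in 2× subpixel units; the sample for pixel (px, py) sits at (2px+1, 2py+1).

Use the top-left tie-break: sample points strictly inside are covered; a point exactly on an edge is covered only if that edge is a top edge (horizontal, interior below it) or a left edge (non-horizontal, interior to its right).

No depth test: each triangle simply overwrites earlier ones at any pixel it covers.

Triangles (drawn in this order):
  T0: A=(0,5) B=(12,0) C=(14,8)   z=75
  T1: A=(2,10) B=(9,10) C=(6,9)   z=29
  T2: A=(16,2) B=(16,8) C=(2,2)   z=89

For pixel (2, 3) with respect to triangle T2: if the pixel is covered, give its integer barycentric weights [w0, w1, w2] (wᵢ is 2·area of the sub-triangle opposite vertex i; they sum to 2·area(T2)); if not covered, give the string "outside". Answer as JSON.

T0:
  2·area = 106
  edge (0, 5)→(12, 0): d=(12,-5) top-left  bias=+0
  edge (12, 0)→(14, 8): d=(2,8) right/bottom  bias=-1
  edge (14, 8)→(0, 5): d=(-14,-3) top-left  bias=+0
    (5,0)@(11, 1): e=[7,10,89] → #
    (6,0)@(13, 1): e=[17,-6,95] → ·
    (2,1)@(5, 3): e=[1,62,43] → #
    (3,1)@(7, 3): e=[11,46,49] → #
    (4,1)@(9, 3): e=[21,30,55] → #
    (6,1)@(13, 3): e=[41,-2,67] → ·
    (0,2)@(1, 5): e=[5,98,3] → #
    (1,2)@(3, 5): e=[15,82,9] → #
    (6,2)@(13, 5): e=[65,2,39] → #
    (7,2)@(15, 5): e=[75,-14,45] → ·
    (0,3)@(1, 7): e=[29,102,-25] → ·
    (1,3)@(3, 7): e=[39,86,-19] → ·
  covered (14 px):
    · · · · · # · · ·
    · · # # # # · · ·
    # # # # # # # · ·
    · · · · · # # · ·
    · · · · · · · · ·
T1:
  2·area = 7  (B↔C swapped to make it positive)
  edge (2, 10)→(6, 9): d=(4,-1) top-left  bias=+0
  edge (6, 9)→(9, 10): d=(3,1) right/bottom  bias=-1
  edge (9, 10)→(2, 10): d=(-7,0) right/bottom  bias=-1
  covered (0 px):
    · · · · · · · · ·
    · · · · · · · · ·
    · · · · · · · · ·
    · · · · · · · · ·
    · · · · · · · · ·
T2:
  2·area = 84
  edge (16, 2)→(16, 8): d=(0,6) right/bottom  bias=-1
  edge (16, 8)→(2, 2): d=(-14,-6) top-left  bias=+0
  edge (2, 2)→(16, 2): d=(14,0) top-left  bias=+0
    (2,1)@(5, 3): e=[66,4,14] → #
    (3,1)@(7, 3): e=[54,16,14] → #
    (4,1)@(9, 3): e=[42,28,14] → #
    (5,1)@(11, 3): e=[30,40,14] → #
    (6,1)@(13, 3): e=[18,52,14] → #
    (7,1)@(15, 3): e=[6,64,14] → #
    (8,1)@(17, 3): e=[-6,76,14] → ·
    (2,2)@(5, 5): e=[66,-24,42] → ·
    (3,2)@(7, 5): e=[54,-12,42] → ·
    (4,2)@(9, 5): e=[42,0,42] → #  [on edge]
    (8,2)@(17, 5): e=[-6,48,42] → ·
    (4,3)@(9, 7): e=[42,-28,70] → ·
  covered (11 px):
    · · · · · · · · ·
    · · # # # # # # ·
    · · · · # # # # ·
    · · · · · · · # ·
    · · · · · · · · ·

Final: "outside"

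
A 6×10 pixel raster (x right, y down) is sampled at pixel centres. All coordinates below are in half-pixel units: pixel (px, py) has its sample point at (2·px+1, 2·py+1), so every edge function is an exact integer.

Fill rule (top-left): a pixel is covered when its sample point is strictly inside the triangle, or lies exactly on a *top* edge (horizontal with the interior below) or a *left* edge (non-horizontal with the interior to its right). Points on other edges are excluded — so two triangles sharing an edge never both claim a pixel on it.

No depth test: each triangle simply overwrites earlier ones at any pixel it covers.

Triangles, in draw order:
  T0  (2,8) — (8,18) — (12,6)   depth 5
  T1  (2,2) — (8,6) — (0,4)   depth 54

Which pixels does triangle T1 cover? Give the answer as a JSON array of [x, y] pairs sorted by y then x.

T0:
  2·area = 112  (B↔C swapped to make it positive)
  edge (2, 8)→(12, 6): d=(10,-2) top-left  bias=+0
  edge (12, 6)→(8, 18): d=(-4,12) right/bottom  bias=-1
  edge (8, 18)→(2, 8): d=(-6,-10) top-left  bias=+0
    (3,3)@(7, 7): e=[0,56,56] → #  [on edge]
    (4,3)@(9, 7): e=[4,32,76] → #
    (5,3)@(11, 7): e=[8,8,96] → #
    (1,4)@(3, 9): e=[12,96,4] → #
    (2,4)@(5, 9): e=[16,72,24] → #
    (5,4)@(11, 9): e=[28,0,84] → ·  [on edge]
    (1,5)@(3, 11): e=[32,88,-8] → ·
    (2,5)@(5, 11): e=[36,64,12] → #
    (5,5)@(11, 11): e=[48,-8,72] → ·
    (2,6)@(5, 13): e=[56,56,0] → #  [on edge]
    (5,6)@(11, 13): e=[68,-16,60] → ·
    (2,7)@(5, 15): e=[76,48,-12] → ·
    (4,7)@(9, 15): e=[84,0,28] → ·  [on edge]
  covered (14 px):
    · · · · · ·
    · · · · · ·
    · · · · · ·
    · · · # # #
    · # # # # ·
    · · # # # ·
    · · # # # ·
    · · · # · ·
    · · · · · ·
    · · · · · ·
T1:
  2·area = 20
  edge (2, 2)→(8, 6): d=(6,4) right/bottom  bias=-1
  edge (8, 6)→(0, 4): d=(-8,-2) top-left  bias=+0
  edge (0, 4)→(2, 2): d=(2,-2) top-left  bias=+0
    (1,0)@(3, 1): e=[-10,30,0] → ·  [on edge]
    (0,1)@(1, 3): e=[10,10,0] → #  [on edge]
    (1,1)@(3, 3): e=[2,14,4] → #
    (2,1)@(5, 3): e=[-6,18,8] → ·
    (0,2)@(1, 5): e=[22,-6,4] → ·
    (1,2)@(3, 5): e=[14,-2,8] → ·
    (2,2)@(5, 5): e=[6,2,12] → #
    (3,2)@(7, 5): e=[-2,6,16] → ·
    (2,3)@(5, 7): e=[18,-14,16] → ·
  covered (3 px):
    · · · · · ·
    # # · · · ·
    · · # · · ·
    · · · · · ·
    · · · · · ·
    · · · · · ·
    · · · · · ·
    · · · · · ·
    · · · · · ·
    · · · · · ·

Answer: [[0,1],[1,1],[2,2]]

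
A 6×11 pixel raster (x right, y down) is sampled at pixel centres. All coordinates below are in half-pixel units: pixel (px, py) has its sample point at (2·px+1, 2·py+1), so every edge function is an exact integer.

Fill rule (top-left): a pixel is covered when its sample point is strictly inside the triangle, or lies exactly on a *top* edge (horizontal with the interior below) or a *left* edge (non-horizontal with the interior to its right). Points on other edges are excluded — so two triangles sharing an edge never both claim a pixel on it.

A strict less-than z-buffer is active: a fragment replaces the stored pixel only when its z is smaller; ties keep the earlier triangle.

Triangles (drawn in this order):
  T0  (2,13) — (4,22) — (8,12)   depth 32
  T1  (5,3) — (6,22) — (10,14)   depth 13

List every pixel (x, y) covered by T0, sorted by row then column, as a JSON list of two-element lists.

T0:
  2·area = 56  (B↔C swapped to make it positive)
  edge (2, 13)→(8, 12): d=(6,-1) top-left  bias=+0
  edge (8, 12)→(4, 22): d=(-4,10) right/bottom  bias=-1
  edge (4, 22)→(2, 13): d=(-2,-9) top-left  bias=+0
    (1,6)@(3, 13): e=[1,46,9] → █
    (2,6)@(5, 13): e=[3,26,27] → █
    (3,6)@(7, 13): e=[5,6,45] → █
    (4,6)@(9, 13): e=[7,-14,63] → ·
    (1,7)@(3, 15): e=[13,38,5] → █
    (3,7)@(7, 15): e=[17,-2,41] → ·
    (1,8)@(3, 17): e=[25,30,1] → █
    (3,8)@(7, 17): e=[29,-10,37] → ·
    (1,9)@(3, 19): e=[37,22,-3] → ·
    (2,9)@(5, 19): e=[39,2,15] → █
    (3,9)@(7, 19): e=[41,-18,33] → ·
    (2,10)@(5, 21): e=[51,-6,11] → ·
  covered (8 px):
    · · · · · ·
    · · · · · ·
    · · · · · ·
    · · · · · ·
    · · · · · ·
    · · · · · ·
    · █ █ █ · ·
    · █ █ · · ·
    · █ █ · · ·
    · · █ · · ·
    · · · · · ·
T1:
  2·area = 84  (B↔C swapped to make it positive)
  edge (5, 3)→(10, 14): d=(5,11) right/bottom  bias=-1
  edge (10, 14)→(6, 22): d=(-4,8) right/bottom  bias=-1
  edge (6, 22)→(5, 3): d=(-1,-19) top-left  bias=+0
    (2,1)@(5, 3): e=[0,84,0] → ·  [on edge]
    (3,4)@(7, 9): e=[8,44,32] → █
    (4,4)@(9, 9): e=[-14,28,70] → ·
    (3,5)@(7, 11): e=[18,36,30] → █
    (4,5)@(9, 11): e=[-4,20,68] → ·
    (3,6)@(7, 13): e=[28,28,28] → █
    (4,6)@(9, 13): e=[6,12,66] → █
    (5,6)@(11, 13): e=[-16,-4,104] → ·
    (3,7)@(7, 15): e=[38,20,26] → █
    (5,7)@(11, 15): e=[-6,-12,102] → ·
    (3,8)@(7, 17): e=[48,12,24] → █
    (4,8)@(9, 17): e=[26,-4,62] → ·
  covered (8 px):
    · · · · · ·
    · · · · · ·
    · · · · · ·
    · · · · · ·
    · · · █ · ·
    · · · █ · ·
    · · · █ █ ·
    · · · █ █ ·
    · · · █ · ·
    · · · █ · ·
    · · · · · ·

Answer: [[1,6],[2,6],[3,6],[1,7],[2,7],[1,8],[2,8],[2,9]]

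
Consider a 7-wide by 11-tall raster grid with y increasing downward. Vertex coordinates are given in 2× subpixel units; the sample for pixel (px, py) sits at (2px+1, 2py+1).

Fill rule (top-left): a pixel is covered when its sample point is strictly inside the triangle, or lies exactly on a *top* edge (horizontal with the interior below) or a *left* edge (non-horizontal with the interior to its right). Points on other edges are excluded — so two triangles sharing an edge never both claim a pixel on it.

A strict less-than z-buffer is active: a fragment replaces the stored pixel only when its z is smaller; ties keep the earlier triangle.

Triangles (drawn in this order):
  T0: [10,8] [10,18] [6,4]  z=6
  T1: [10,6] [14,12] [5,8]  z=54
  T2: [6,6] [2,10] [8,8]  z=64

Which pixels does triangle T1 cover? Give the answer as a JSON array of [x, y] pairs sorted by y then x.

T0:
  2·area = 40
  edge (10, 8)→(10, 18): d=(0,10) right/bottom  bias=-1
  edge (10, 18)→(6, 4): d=(-4,-14) top-left  bias=+0
  edge (6, 4)→(10, 8): d=(4,4) right/bottom  bias=-1
    (1,0)@(3, 1): e=[70,-30,0] → .  [on edge]
    (2,1)@(5, 3): e=[50,-10,0] → .  [on edge]
    (3,2)@(7, 5): e=[30,10,0] → .  [on edge]
    (3,3)@(7, 7): e=[30,2,8] → X
    (4,3)@(9, 7): e=[10,30,0] → .  [on edge]
    (3,4)@(7, 9): e=[30,-6,16] → .
    (4,4)@(9, 9): e=[10,22,8] → X
    (5,4)@(11, 9): e=[-10,50,0] → .  [on edge]
    (4,5)@(9, 11): e=[10,14,16] → X
    (5,5)@(11, 11): e=[-10,42,8] → .
    (6,5)@(13, 11): e=[-30,70,0] → .  [on edge]
    (4,6)@(9, 13): e=[10,6,24] → X
  covered (4 px):
    . . . . . . .
    . . . . . . .
    . . . . . . .
    . . . X . . .
    . . . . X . .
    . . . . X . .
    . . . . X . .
    . . . . . . .
    . . . . . . .
    . . . . . . .
    . . . . . . .
T1:
  2·area = 38
  edge (10, 6)→(14, 12): d=(4,6) right/bottom  bias=-1
  edge (14, 12)→(5, 8): d=(-9,-4) top-left  bias=+0
  edge (5, 8)→(10, 6): d=(5,-2) top-left  bias=+0
    (4,3)@(9, 7): e=[10,25,3] → X
    (5,3)@(11, 7): e=[-2,33,7] → .
    (4,4)@(9, 9): e=[18,7,13] → X
    (5,4)@(11, 9): e=[6,15,17] → X
    (6,4)@(13, 9): e=[-6,23,21] → .
    (4,5)@(9, 11): e=[26,-11,23] → .
    (5,5)@(11, 11): e=[14,-3,27] → .
    (6,5)@(13, 11): e=[2,5,31] → X
    (6,6)@(13, 13): e=[10,-13,41] → .
  covered (4 px):
    . . . . . . .
    . . . . . . .
    . . . . . . .
    . . . . X . .
    . . . . X X .
    . . . . . . X
    . . . . . . .
    . . . . . . .
    . . . . . . .
    . . . . . . .
    . . . . . . .
T2:
  2·area = 16  (B↔C swapped to make it positive)
  edge (6, 6)→(8, 8): d=(2,2) right/bottom  bias=-1
  edge (8, 8)→(2, 10): d=(-6,2) right/bottom  bias=-1
  edge (2, 10)→(6, 6): d=(4,-4) top-left  bias=+0
    (0,0)@(1, 1): e=[0,56,-40] → .  [on edge]
    (5,0)@(11, 1): e=[-20,36,0] → .  [on edge]
    (1,1)@(3, 3): e=[0,40,-24] → .  [on edge]
    (4,1)@(9, 3): e=[-12,28,0] → .  [on edge]
    (2,2)@(5, 5): e=[0,24,-8] → .  [on edge]
    (3,2)@(7, 5): e=[-4,20,0] → .  [on edge]
    (2,3)@(5, 7): e=[4,12,0] → X  [on edge]
    (3,3)@(7, 7): e=[0,8,8] → .  [on edge]
    (5,3)@(11, 7): e=[-8,0,24] → .  [on edge]
    (1,4)@(3, 9): e=[12,4,0] → X  [on edge]
    (2,4)@(5, 9): e=[8,0,8] → .  [on edge]
    (4,4)@(9, 9): e=[0,-8,24] → .  [on edge]
    (0,5)@(1, 11): e=[20,-4,0] → .  [on edge]
    (5,5)@(11, 11): e=[0,-24,40] → .  [on edge]
    (6,6)@(13, 13): e=[0,-40,56] → .  [on edge]
  covered (2 px):
    . . . . . . .
    . . . . . . .
    . . . . . . .
    . . X . . . .
    . X . . . . .
    . . . . . . .
    . . . . . . .
    . . . . . . .
    . . . . . . .
    . . . . . . .
    . . . . . . .

Result: [[4,3],[4,4],[5,4],[6,5]]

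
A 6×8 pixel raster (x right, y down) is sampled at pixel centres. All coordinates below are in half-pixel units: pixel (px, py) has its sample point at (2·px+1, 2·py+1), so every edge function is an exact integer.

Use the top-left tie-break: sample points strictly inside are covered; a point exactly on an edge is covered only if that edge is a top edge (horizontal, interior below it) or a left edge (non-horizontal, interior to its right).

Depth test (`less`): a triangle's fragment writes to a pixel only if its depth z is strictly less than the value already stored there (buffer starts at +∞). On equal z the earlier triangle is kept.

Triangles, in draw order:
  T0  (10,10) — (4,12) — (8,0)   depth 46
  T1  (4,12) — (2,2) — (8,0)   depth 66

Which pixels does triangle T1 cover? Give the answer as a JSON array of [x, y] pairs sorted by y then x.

T0:
  2·area = 64
  edge (10, 10)→(4, 12): d=(-6,2) right/bottom  bias=-1
  edge (4, 12)→(8, 0): d=(4,-12) top-left  bias=+0
  edge (8, 0)→(10, 10): d=(2,10) right/bottom  bias=-1
    (3,1)@(7, 3): e=[48,0,16] → █  [on edge]
    (4,1)@(9, 3): e=[44,24,-4] → ·
    (3,2)@(7, 5): e=[36,8,20] → █
    (4,2)@(9, 5): e=[32,32,0] → ·  [on edge]
    (3,3)@(7, 7): e=[24,16,24] → █
    (4,3)@(9, 7): e=[20,40,4] → █
    (5,3)@(11, 7): e=[16,64,-16] → ·
    (2,4)@(5, 9): e=[16,0,48] → █  [on edge]
    (5,4)@(11, 9): e=[4,72,-12] → ·
    (2,5)@(5, 11): e=[4,8,52] → █
    (3,5)@(7, 11): e=[0,32,32] → ·  [on edge]
    (4,5)@(9, 11): e=[-4,56,12] → ·
    (0,6)@(1, 13): e=[0,-32,96] → ·  [on edge]
    (1,7)@(3, 15): e=[-16,0,80] → ·  [on edge]
    (5,7)@(11, 15): e=[-32,96,0] → ·  [on edge]
  covered (8 px):
    · · · · · ·
    · · · █ · ·
    · · · █ · ·
    · · · █ █ ·
    · · █ █ █ ·
    · · █ · · ·
    · · · · · ·
    · · · · · ·
T1:
  2·area = 64
  edge (4, 12)→(2, 2): d=(-2,-10) top-left  bias=+0
  edge (2, 2)→(8, 0): d=(6,-2) top-left  bias=+0
  edge (8, 0)→(4, 12): d=(-4,12) right/bottom  bias=-1
    (2,0)@(5, 1): e=[32,0,32] → █  [on edge]
    (3,0)@(7, 1): e=[52,4,8] → █
    (4,0)@(9, 1): e=[72,8,-16] → ·
    (1,1)@(3, 3): e=[8,8,48] → █
    (3,1)@(7, 3): e=[48,16,0] → ·  [on edge]
    (1,2)@(3, 5): e=[4,20,40] → █
    (3,2)@(7, 5): e=[44,28,-8] → ·
    (1,3)@(3, 7): e=[0,32,32] → █  [on edge]
    (3,3)@(7, 7): e=[40,40,-16] → ·
    (1,4)@(3, 9): e=[-4,44,24] → ·
    (2,4)@(5, 9): e=[16,48,0] → ·  [on edge]
    (1,7)@(3, 15): e=[-16,80,0] → ·  [on edge]
  covered (8 px):
    · · █ █ · ·
    · █ █ · · ·
    · █ █ · · ·
    · █ █ · · ·
    · · · · · ·
    · · · · · ·
    · · · · · ·
    · · · · · ·

Final: [[2,0],[3,0],[1,1],[2,1],[1,2],[2,2],[1,3],[2,3]]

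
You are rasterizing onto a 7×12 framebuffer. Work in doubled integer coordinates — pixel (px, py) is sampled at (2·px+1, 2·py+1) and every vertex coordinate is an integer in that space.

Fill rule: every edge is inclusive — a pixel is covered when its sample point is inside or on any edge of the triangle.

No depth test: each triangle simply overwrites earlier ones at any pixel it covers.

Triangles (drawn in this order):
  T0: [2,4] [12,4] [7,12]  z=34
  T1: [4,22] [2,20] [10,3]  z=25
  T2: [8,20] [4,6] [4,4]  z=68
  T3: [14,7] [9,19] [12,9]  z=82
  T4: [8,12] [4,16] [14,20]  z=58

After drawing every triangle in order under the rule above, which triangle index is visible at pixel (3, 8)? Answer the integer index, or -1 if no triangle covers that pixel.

T0:
  2·area = 80
  edge (2, 4)→(12, 4): d=(10,0) inclusive
  edge (12, 4)→(7, 12): d=(-5,8) inclusive
  edge (7, 12)→(2, 4): d=(-5,-8) inclusive
    (1,2)@(3, 5): e=[10,67,3] → #
    (2,2)@(5, 5): e=[10,51,19] → #
    (3,2)@(7, 5): e=[10,35,35] → #
    (4,2)@(9, 5): e=[10,19,51] → #
    (5,2)@(11, 5): e=[10,3,67] → #
    (6,2)@(13, 5): e=[10,-13,83] → ·
    (1,3)@(3, 7): e=[30,57,-7] → ·
    (2,3)@(5, 7): e=[30,41,9] → #
    (5,3)@(11, 7): e=[30,-7,57] → ·
    (2,4)@(5, 9): e=[50,31,-1] → ·
    (3,4)@(7, 9): e=[50,15,15] → #
    (4,4)@(9, 9): e=[50,-1,31] → ·
  covered (10 px):
    · · · · · · ·
    · · · · · · ·
    · # # # # # ·
    · · # # # · ·
    · · · # · · ·
    · · · # · · ·
    · · · · · · ·
    · · · · · · ·
    · · · · · · ·
    · · · · · · ·
    · · · · · · ·
    · · · · · · ·
T1:
  2·area = 50
  edge (4, 22)→(2, 20): d=(-2,-2) inclusive
  edge (2, 20)→(10, 3): d=(8,-17) inclusive
  edge (10, 3)→(4, 22): d=(-6,19) inclusive
    (3,5)@(7, 11): e=[28,13,9] → #
    (4,5)@(9, 11): e=[32,47,-29] → ·
    (3,6)@(7, 13): e=[24,29,-3] → ·
    (2,7)@(5, 15): e=[16,11,23] → #
    (3,7)@(7, 15): e=[20,45,-15] → ·
    (2,8)@(5, 17): e=[12,27,11] → #
    (3,8)@(7, 17): e=[16,61,-27] → ·
    (0,9)@(1, 19): e=[0,-25,75] → ·  [on edge]
    (1,9)@(3, 19): e=[4,9,37] → #
    (2,9)@(5, 19): e=[8,43,-1] → ·
    (1,10)@(3, 21): e=[0,25,25] → #  [on edge]
    (2,10)@(5, 21): e=[4,59,-13] → ·
    (2,11)@(5, 23): e=[0,75,-25] → ·  [on edge]
  covered (5 px):
    · · · · · · ·
    · · · · · · ·
    · · · · · · ·
    · · · · · · ·
    · · · · · · ·
    · · · # · · ·
    · · · · · · ·
    · · # · · · ·
    · · # · · · ·
    · # · · · · ·
    · # · · · · ·
    · · · · · · ·
T2:
  2·area = 8
  edge (8, 20)→(4, 6): d=(-4,-14) inclusive
  edge (4, 6)→(4, 4): d=(0,-2) inclusive
  edge (4, 4)→(8, 20): d=(4,16) inclusive
    (2,4)@(5, 9): e=[2,2,4] → #
    (3,4)@(7, 9): e=[30,6,-28] → ·
    (2,5)@(5, 11): e=[-6,2,12] → ·
  covered (1 px):
    · · · · · · ·
    · · · · · · ·
    · · · · · · ·
    · · · · · · ·
    · · # · · · ·
    · · · · · · ·
    · · · · · · ·
    · · · · · · ·
    · · · · · · ·
    · · · · · · ·
    · · · · · · ·
    · · · · · · ·
T3:
  2·area = 14
  edge (14, 7)→(9, 19): d=(-5,12) inclusive
  edge (9, 19)→(12, 9): d=(3,-10) inclusive
  edge (12, 9)→(14, 7): d=(2,-2) inclusive
    (6,4)@(13, 9): e=[2,10,2] → #
    (6,5)@(13, 11): e=[-8,16,6] → ·
    (5,6)@(11, 13): e=[6,2,6] → #
    (6,6)@(13, 13): e=[-18,22,10] → ·
    (5,7)@(11, 15): e=[-4,8,10] → ·
    (4,9)@(9, 19): e=[0,0,14] → #  [on edge]
    (5,9)@(11, 19): e=[-24,20,18] → ·
    (4,10)@(9, 21): e=[-10,6,18] → ·
  covered (3 px):
    · · · · · · ·
    · · · · · · ·
    · · · · · · ·
    · · · · · · ·
    · · · · · · #
    · · · · · · ·
    · · · · · # ·
    · · · · · · ·
    · · · · · · ·
    · · · · # · ·
    · · · · · · ·
    · · · · · · ·
T4:
  2·area = 56  (B↔C swapped to make it positive)
  edge (8, 12)→(14, 20): d=(6,8) inclusive
  edge (14, 20)→(4, 16): d=(-10,-4) inclusive
  edge (4, 16)→(8, 12): d=(4,-4) inclusive
    (6,3)@(13, 7): e=[-70,126,0] → ·  [on edge]
    (5,4)@(11, 9): e=[-42,98,0] → ·  [on edge]
    (4,5)@(9, 11): e=[-14,70,0] → ·  [on edge]
    (3,6)@(7, 13): e=[14,42,0] → #  [on edge]
    (4,6)@(9, 13): e=[-2,50,8] → ·
    (2,7)@(5, 15): e=[42,14,0] → #  [on edge]
    (4,7)@(9, 15): e=[10,30,16] → #
    (5,7)@(11, 15): e=[-6,38,24] → ·
    (1,8)@(3, 17): e=[70,-14,0] → ·  [on edge]
    (2,8)@(5, 17): e=[54,-6,8] → ·
    (3,8)@(7, 17): e=[38,2,16] → #
    (5,8)@(11, 17): e=[6,18,32] → #
    (0,9)@(1, 19): e=[98,-42,0] → ·  [on edge]
  covered (8 px):
    · · · · · · ·
    · · · · · · ·
    · · · · · · ·
    · · · · · · ·
    · · · · · · ·
    · · · · · · ·
    · · · # · · ·
    · · # # # · ·
    · · · # # # ·
    · · · · · · #
    · · · · · · ·
    · · · · · · ·

Z-buffer (winner per pixel, '.' = empty):
  . . . . . . .
  . . . . . . .
  . 0 0 0 0 0 .
  . . 0 0 0 . .
  . . 2 0 . . 3
  . . . 1 . . .
  . . . 4 . 3 .
  . . 4 4 4 . .
  . . 1 4 4 4 .
  . 1 . . 3 . 4
  . 1 . . . . .
  . . . . . . .

Result: 4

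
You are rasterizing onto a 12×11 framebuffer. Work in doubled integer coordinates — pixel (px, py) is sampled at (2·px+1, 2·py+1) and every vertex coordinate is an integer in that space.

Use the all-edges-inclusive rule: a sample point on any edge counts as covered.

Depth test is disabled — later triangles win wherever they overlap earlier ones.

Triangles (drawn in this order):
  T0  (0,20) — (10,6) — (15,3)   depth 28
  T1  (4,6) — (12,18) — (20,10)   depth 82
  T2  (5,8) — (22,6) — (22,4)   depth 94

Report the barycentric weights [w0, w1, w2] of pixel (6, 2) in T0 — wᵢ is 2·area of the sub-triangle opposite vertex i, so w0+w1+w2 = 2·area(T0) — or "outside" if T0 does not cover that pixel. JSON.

T0:
  2·area = 40
  edge (0, 20)→(10, 6): d=(10,-14) inclusive
  edge (10, 6)→(15, 3): d=(5,-3) inclusive
  edge (15, 3)→(0, 20): d=(-15,17) inclusive
    (7,1)@(15, 3): e=[40,0,0] → █  [on edge]
    (8,1)@(17, 3): e=[68,6,-34] → ·
    (6,2)@(13, 5): e=[32,4,4] → █
    (7,2)@(15, 5): e=[60,10,-30] → ·
    (5,3)@(11, 7): e=[24,8,8] → █
    (6,3)@(13, 7): e=[52,14,-26] → ·
    (2,4)@(5, 9): e=[-40,0,80] → ·  [on edge]
    (4,4)@(9, 9): e=[16,12,12] → █
    (5,4)@(11, 9): e=[44,18,-22] → ·
    (3,5)@(7, 11): e=[8,16,16] → █
    (4,5)@(9, 11): e=[36,22,-18] → ·
    (2,6)@(5, 13): e=[0,20,20] → █  [on edge]
  covered (6 px):
    · · · · · · · · · · · ·
    · · · · · · · █ · · · ·
    · · · · · · █ · · · · ·
    · · · · · █ · · · · · ·
    · · · · █ · · · · · · ·
    · · · █ · · · · · · · ·
    · · █ · · · · · · · · ·
    · · · · · · · · · · · ·
    · · · · · · · · · · · ·
    · · · · · · · · · · · ·
    · · · · · · · · · · · ·
T1:
  2·area = 160  (B↔C swapped to make it positive)
  edge (4, 6)→(20, 10): d=(16,4) inclusive
  edge (20, 10)→(12, 18): d=(-8,8) inclusive
  edge (12, 18)→(4, 6): d=(-8,-12) inclusive
    (2,3)@(5, 7): e=[12,144,4] → █
    (3,3)@(7, 7): e=[4,128,28] → █
    (4,3)@(9, 7): e=[-4,112,52] → ·
    (11,3)@(23, 7): e=[-60,0,220] → ·  [on edge]
    (2,4)@(5, 9): e=[44,128,-12] → ·
    (3,4)@(7, 9): e=[36,112,12] → █
    (4,4)@(9, 9): e=[28,96,36] → █
    (5,4)@(11, 9): e=[20,80,60] → █
    (6,4)@(13, 9): e=[12,64,84] → █
    (7,4)@(15, 9): e=[4,48,108] → █
    (8,4)@(17, 9): e=[-4,32,132] → ·
    (10,4)@(21, 9): e=[-20,0,180] → ·  [on edge]
    (9,5)@(19, 11): e=[20,0,140] → █  [on edge]
    (8,6)@(17, 13): e=[60,0,100] → █  [on edge]
    (7,7)@(15, 15): e=[100,0,60] → █  [on edge]
    (6,8)@(13, 17): e=[140,0,20] → █  [on edge]
    (5,9)@(11, 19): e=[180,0,-20] → ·  [on edge]
    (4,10)@(9, 21): e=[220,0,-60] → ·  [on edge]
  covered (22 px):
    · · · · · · · · · · · ·
    · · · · · · · · · · · ·
    · · · · · · · · · · · ·
    · · █ █ · · · · · · · ·
    · · · █ █ █ █ █ · · · ·
    · · · · █ █ █ █ █ █ · ·
    · · · · █ █ █ █ █ · · ·
    · · · · · █ █ █ · · · ·
    · · · · · · █ · · · · ·
    · · · · · · · · · · · ·
    · · · · · · · · · · · ·
T2:
  2·area = 34  (B↔C swapped to make it positive)
  edge (5, 8)→(22, 4): d=(17,-4) inclusive
  edge (22, 4)→(22, 6): d=(0,2) inclusive
  edge (22, 6)→(5, 8): d=(-17,2) inclusive
    (9,2)@(19, 5): e=[5,6,23] → █
    (10,2)@(21, 5): e=[13,2,19] → █
    (11,2)@(23, 5): e=[21,-2,15] → ·
    (5,3)@(11, 7): e=[7,22,5] → █
    (6,3)@(13, 7): e=[15,18,1] → █
    (7,3)@(15, 7): e=[23,14,-3] → ·
    (9,3)@(19, 7): e=[39,6,-11] → ·
    (10,3)@(21, 7): e=[47,2,-15] → ·
    (5,4)@(11, 9): e=[41,22,-29] → ·
    (6,4)@(13, 9): e=[49,18,-33] → ·
  covered (4 px):
    · · · · · · · · · · · ·
    · · · · · · · · · · · ·
    · · · · · · · · · █ █ ·
    · · · · · █ █ · · · · ·
    · · · · · · · · · · · ·
    · · · · · · · · · · · ·
    · · · · · · · · · · · ·
    · · · · · · · · · · · ·
    · · · · · · · · · · · ·
    · · · · · · · · · · · ·
    · · · · · · · · · · · ·

Answer: [4,4,32]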